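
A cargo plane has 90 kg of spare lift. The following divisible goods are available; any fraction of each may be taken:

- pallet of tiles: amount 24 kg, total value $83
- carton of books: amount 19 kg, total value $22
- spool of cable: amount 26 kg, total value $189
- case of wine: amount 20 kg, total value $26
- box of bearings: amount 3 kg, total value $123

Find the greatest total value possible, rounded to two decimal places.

440.68

Take in order of value per unit:
- box of bearings (123/3 per unit): all 3 → value 123, running total 123.00
- spool of cable (189/26 per unit): all 26 → value 189, running total 312.00
- pallet of tiles (83/24 per unit): all 24 → value 83, running total 395.00
- case of wine (26/20 per unit): all 20 → value 26, running total 421.00
- carton of books (22/19 per unit): 17 of 19 → value 17×22/19 = 19.6842, running total 440.68
Total 440.68.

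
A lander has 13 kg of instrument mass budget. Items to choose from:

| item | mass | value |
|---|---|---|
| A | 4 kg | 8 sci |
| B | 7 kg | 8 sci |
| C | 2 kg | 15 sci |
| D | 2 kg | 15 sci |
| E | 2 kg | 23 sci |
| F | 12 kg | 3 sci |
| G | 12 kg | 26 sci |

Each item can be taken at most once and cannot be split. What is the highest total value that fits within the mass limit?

Check high-value combinations within 13 kg:
- A+C+D+E: mass 4+2+2+2=10, value 8+15+15+23=61
- B+C+D+E: mass 7+2+2+2=13, value 8+15+15+23=61
- C+D+E: mass 2+2+2=6, value 15+15+23=53
- A+C+E: mass 4+2+2=8, value 8+15+23=46
- A+D+E: mass 4+2+2=8, value 8+15+23=46
Best: 61 sci.

61 sci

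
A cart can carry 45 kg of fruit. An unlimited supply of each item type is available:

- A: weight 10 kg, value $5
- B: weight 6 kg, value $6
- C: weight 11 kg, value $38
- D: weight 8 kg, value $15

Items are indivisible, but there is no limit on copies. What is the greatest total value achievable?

Best value-per-unit is C at 38/11, and filling with it alone uses weight 4×11=44. No mix of the others beats 4×38 = 152.

$152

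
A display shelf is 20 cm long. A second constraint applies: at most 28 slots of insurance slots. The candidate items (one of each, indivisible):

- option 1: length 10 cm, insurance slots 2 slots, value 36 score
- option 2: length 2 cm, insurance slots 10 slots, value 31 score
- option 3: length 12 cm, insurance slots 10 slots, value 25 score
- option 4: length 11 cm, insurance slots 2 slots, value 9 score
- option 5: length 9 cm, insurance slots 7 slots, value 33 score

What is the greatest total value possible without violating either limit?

69 score

Feasible sets respecting both limits:
- option 1+option 5: length 19, insurance slots 9, value 69
- option 1+option 2: length 12, insurance slots 12, value 67
- option 2+option 5: length 11, insurance slots 17, value 64
Best: 69 score.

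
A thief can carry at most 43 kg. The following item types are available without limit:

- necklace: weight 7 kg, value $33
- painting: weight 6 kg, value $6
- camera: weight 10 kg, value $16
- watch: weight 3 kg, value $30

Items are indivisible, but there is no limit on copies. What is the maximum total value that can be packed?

$420

Best value-per-unit is watch at 30/3, and filling with it alone uses weight 14×3=42. No mix of the others beats 14×30 = 420.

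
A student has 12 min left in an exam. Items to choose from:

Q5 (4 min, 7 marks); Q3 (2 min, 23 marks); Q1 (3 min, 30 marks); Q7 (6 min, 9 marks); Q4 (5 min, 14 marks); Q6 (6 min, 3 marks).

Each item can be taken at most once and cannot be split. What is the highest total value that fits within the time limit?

67 marks

Check high-value combinations within 12 min:
- Q3+Q1+Q4: time 2+3+5=10, value 23+30+14=67
- Q3+Q1+Q7: time 2+3+6=11, value 23+30+9=62
- Q5+Q3+Q1: time 4+2+3=9, value 7+23+30=60
Best: 67 marks.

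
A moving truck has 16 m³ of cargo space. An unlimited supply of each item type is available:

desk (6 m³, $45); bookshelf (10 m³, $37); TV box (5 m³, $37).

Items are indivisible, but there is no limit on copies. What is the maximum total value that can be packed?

$119

Best value-per-unit is desk at 45/6; filling with it alone gives 2×45 = 90.
Optimal mix: 1×desk + 2×TV box → volume 16, value 119.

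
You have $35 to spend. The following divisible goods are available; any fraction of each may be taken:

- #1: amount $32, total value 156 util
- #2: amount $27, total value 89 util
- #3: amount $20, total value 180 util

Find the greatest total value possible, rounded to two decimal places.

253.13

Take in order of value per unit:
- #3 (180/20 per unit): all 20 → value 180, running total 180.00
- #1 (156/32 per unit): 15 of 32 → value 15×156/32 = 73.1250, running total 253.13
Total 253.13.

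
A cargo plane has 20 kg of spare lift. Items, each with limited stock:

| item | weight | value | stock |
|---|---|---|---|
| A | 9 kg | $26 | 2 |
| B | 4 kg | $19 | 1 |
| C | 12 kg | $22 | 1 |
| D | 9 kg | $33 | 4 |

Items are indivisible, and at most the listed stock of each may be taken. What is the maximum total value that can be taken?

$66

Best selections within weight 20 and stock limits:
- 2×D: weight 18, value 66
- 1×A + 1×D: weight 18, value 59
Best: $66.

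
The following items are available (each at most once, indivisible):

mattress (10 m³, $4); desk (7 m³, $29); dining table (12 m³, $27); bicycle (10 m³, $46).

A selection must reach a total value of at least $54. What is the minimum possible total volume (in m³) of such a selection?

17

Subsets with value ≥ 54, sorted by total volume:
- desk+bicycle: volume 17, value 75
- desk+dining table: volume 19, value 56
- dining table+bicycle: volume 22, value 73
- mattress+desk+bicycle: volume 27, value 79
Minimum volume: 17 m³.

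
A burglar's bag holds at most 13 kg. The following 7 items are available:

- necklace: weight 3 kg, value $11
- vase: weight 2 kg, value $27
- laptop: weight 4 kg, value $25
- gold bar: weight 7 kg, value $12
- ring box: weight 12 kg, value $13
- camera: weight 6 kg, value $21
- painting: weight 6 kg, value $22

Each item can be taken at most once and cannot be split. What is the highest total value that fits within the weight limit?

$74

This is a 0/1 knapsack; check combinations near the capacity.
- vase+laptop+painting: weight 2+4+6=12, value 27+25+22=74
- vase+laptop+camera: weight 2+4+6=12, value 27+25+21=73
- vase+laptop+gold bar: weight 2+4+7=13, value 27+25+12=64
- necklace+vase+laptop: weight 3+2+4=9, value 11+27+25=63
- necklace+vase+painting: weight 3+2+6=11, value 11+27+22=60
Best: $74.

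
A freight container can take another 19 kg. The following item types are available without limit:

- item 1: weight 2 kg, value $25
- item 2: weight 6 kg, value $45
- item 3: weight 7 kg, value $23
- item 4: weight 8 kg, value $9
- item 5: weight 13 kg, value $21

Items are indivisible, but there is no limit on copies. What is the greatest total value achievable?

Best value-per-unit is item 1 at 25/2, and filling with it alone uses weight 9×2=18. No mix of the others beats 9×25 = 225.

$225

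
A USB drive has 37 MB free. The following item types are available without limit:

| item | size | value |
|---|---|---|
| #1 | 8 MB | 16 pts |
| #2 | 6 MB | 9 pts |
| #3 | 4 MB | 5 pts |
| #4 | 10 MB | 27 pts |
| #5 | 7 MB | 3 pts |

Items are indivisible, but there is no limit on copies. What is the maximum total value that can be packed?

Best value-per-unit is #4 at 27/10; filling with it alone gives 3×27 = 81.
Optimal mix: 1×#2 + 3×#4 → size 36, value 90.

90 pts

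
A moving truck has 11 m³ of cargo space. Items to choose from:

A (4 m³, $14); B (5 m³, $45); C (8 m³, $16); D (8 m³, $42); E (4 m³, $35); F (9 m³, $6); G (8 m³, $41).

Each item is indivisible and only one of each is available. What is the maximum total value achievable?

Check high-value combinations within 11 m³:
- B+E: volume 5+4=9, value 45+35=80
- A+B: volume 4+5=9, value 14+45=59
- A+E: volume 4+4=8, value 14+35=49
- B: volume 5, value 45
- D: volume 8, value 42
Best: $80.

$80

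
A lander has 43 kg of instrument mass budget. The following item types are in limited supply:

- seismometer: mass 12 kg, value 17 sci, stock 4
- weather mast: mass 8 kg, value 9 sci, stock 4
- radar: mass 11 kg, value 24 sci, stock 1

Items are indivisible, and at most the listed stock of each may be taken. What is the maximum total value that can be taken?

67 sci

Best selections within mass 43 and stock limits:
- 2×seismometer + 1×weather mast + 1×radar: mass 43, value 67
- 4×weather mast + 1×radar: mass 43, value 60
- 1×seismometer + 2×weather mast + 1×radar: mass 39, value 59
- 2×seismometer + 1×radar: mass 35, value 58
Best: 67 sci.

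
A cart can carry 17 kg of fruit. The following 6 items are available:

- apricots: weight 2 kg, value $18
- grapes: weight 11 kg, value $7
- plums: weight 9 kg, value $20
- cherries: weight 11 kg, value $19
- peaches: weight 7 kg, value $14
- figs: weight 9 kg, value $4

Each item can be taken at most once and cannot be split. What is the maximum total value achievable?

Check high-value combinations within 17 kg:
- apricots+plums: weight 2+9=11, value 18+20=38
- apricots+cherries: weight 2+11=13, value 18+19=37
- plums+peaches: weight 9+7=16, value 20+14=34
Best: $38.

$38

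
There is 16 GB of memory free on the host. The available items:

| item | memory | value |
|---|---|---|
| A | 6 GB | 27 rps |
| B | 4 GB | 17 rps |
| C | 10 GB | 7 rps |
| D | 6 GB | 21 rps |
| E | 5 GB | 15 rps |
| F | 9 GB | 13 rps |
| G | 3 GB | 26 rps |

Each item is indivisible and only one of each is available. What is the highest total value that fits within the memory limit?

74 rps

This is a 0/1 knapsack; check combinations near the capacity.
- A+D+G: memory 6+6+3=15, value 27+21+26=74
- A+B+G: memory 6+4+3=13, value 27+17+26=70
- A+E+G: memory 6+5+3=14, value 27+15+26=68
- A+B+D: memory 6+4+6=16, value 27+17+21=65
Best: 74 rps.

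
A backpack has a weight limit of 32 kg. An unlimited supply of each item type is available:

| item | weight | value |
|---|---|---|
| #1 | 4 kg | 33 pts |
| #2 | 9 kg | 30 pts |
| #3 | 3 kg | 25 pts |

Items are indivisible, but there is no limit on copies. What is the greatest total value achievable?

266 pts

Best value-per-unit is #3 at 25/3; filling with it alone gives 10×25 = 250.
Optimal mix: 2×#1 + 8×#3 → weight 32, value 266.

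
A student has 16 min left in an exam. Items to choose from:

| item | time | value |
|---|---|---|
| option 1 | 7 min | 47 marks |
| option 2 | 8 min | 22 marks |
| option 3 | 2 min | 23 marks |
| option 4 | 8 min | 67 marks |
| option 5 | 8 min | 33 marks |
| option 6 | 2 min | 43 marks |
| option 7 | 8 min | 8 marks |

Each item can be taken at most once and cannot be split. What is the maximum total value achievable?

133 marks

Check high-value combinations within 16 min:
- option 3+option 4+option 6: time 2+8+2=12, value 23+67+43=133
- option 1+option 4: time 7+8=15, value 47+67=114
- option 1+option 3+option 6: time 7+2+2=11, value 47+23+43=113
Best: 133 marks.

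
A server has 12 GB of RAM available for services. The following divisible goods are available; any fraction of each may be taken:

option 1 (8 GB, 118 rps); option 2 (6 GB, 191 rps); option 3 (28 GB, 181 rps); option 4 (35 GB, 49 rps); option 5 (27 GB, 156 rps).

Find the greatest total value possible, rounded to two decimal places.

Take in order of value per unit:
- option 2 (191/6 per unit): all 6 → value 191, running total 191.00
- option 1 (118/8 per unit): 6 of 8 → value 6×118/8 = 88.5000, running total 279.50
Total 279.50.

279.50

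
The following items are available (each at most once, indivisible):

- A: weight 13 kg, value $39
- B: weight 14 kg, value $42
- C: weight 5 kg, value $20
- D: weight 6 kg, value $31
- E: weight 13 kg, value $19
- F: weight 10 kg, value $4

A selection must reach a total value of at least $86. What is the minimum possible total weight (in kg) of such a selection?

Subsets with value ≥ 86, sorted by total weight:
- A+C+D: weight 24, value 90
- B+C+D: weight 25, value 93
- A+B+C: weight 32, value 101
- A+D+E: weight 32, value 89
Minimum weight: 24 kg.

24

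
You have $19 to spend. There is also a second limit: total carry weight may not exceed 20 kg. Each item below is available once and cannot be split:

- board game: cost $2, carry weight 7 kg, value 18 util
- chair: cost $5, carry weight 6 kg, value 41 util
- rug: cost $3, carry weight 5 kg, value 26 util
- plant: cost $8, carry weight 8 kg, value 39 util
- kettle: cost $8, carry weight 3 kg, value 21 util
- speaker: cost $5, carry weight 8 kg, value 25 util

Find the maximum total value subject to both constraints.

106 util

Feasible sets respecting both limits:
- chair+rug+plant: cost 16, carry weight 19, value 106
- chair+rug+speaker: cost 13, carry weight 19, value 92
- chair+rug+kettle: cost 16, carry weight 14, value 88
- chair+kettle+speaker: cost 18, carry weight 17, value 87
Best: 106 util.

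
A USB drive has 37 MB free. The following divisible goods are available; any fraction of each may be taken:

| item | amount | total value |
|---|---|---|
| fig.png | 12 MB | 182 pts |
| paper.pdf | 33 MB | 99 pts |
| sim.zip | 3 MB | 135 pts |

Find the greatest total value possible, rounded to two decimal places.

Take in order of value per unit:
- sim.zip (135/3 per unit): all 3 → value 135, running total 135.00
- fig.png (182/12 per unit): all 12 → value 182, running total 317.00
- paper.pdf (99/33 per unit): 22 of 33 → value 22×99/33 = 66.0000, running total 383.00
Total 383.00.

383.00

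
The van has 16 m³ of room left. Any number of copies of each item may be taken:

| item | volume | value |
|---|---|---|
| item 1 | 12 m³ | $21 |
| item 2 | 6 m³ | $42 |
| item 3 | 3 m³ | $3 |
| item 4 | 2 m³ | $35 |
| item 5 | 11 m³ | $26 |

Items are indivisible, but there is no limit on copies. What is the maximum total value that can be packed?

Best value-per-unit is item 4 at 35/2, and filling with it alone uses volume 8×2=16. No mix of the others beats 8×35 = 280.

$280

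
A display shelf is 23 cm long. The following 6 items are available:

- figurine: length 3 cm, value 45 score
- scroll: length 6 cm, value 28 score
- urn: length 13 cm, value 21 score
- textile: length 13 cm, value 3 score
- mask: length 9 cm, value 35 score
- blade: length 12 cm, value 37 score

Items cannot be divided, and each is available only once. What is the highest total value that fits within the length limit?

Check high-value combinations within 23 cm:
- figurine+scroll+blade: length 3+6+12=21, value 45+28+37=110
- figurine+scroll+mask: length 3+6+9=18, value 45+28+35=108
- figurine+scroll+urn: length 3+6+13=22, value 45+28+21=94
Best: 110 score.

110 score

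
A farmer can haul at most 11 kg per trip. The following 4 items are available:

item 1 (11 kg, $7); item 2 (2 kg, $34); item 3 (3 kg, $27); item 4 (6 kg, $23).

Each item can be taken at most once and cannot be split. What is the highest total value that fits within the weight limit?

Check high-value combinations within 11 kg:
- item 2+item 3+item 4: weight 2+3+6=11, value 34+27+23=84
- item 2+item 3: weight 2+3=5, value 34+27=61
- item 2+item 4: weight 2+6=8, value 34+23=57
Best: $84.

$84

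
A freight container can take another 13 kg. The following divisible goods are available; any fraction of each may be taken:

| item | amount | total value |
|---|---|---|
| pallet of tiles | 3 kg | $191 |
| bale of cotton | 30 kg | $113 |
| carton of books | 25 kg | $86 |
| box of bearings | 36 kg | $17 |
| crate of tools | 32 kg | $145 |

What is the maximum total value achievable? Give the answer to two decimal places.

236.31

Take in order of value per unit:
- pallet of tiles (191/3 per unit): all 3 → value 191, running total 191.00
- crate of tools (145/32 per unit): 10 of 32 → value 10×145/32 = 45.3125, running total 236.31
Total 236.31.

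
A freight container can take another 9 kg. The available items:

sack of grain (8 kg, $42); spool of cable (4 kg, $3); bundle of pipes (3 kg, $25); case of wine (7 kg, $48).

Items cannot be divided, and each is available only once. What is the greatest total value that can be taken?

Check high-value combinations within 9 kg:
- case of wine: weight 7, value 48
- sack of grain: weight 8, value 42
- spool of cable+bundle of pipes: weight 4+3=7, value 3+25=28
- bundle of pipes: weight 3, value 25
- spool of cable: weight 4, value 3
Best: $48.

$48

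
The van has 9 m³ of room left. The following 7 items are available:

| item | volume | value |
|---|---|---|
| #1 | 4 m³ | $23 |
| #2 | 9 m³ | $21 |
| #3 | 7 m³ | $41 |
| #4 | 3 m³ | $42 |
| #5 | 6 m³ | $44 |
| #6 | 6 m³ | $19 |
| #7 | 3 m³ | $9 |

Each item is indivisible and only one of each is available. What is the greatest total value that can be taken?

$86

Check high-value combinations within 9 m³:
- #4+#5: volume 3+6=9, value 42+44=86
- #1+#4: volume 4+3=7, value 23+42=65
- #4+#6: volume 3+6=9, value 42+19=61
Best: $86.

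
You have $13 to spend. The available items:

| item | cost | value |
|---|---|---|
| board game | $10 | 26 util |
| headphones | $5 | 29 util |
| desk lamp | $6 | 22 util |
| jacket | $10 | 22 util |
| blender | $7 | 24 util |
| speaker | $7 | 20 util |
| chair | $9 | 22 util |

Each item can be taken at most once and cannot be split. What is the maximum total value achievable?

53 util

Check high-value combinations within $13:
- headphones+blender: cost 5+7=12, value 29+24=53
- headphones+desk lamp: cost 5+6=11, value 29+22=51
- headphones+speaker: cost 5+7=12, value 29+20=49
- desk lamp+blender: cost 6+7=13, value 22+24=46
- desk lamp+speaker: cost 6+7=13, value 22+20=42
Best: 53 util.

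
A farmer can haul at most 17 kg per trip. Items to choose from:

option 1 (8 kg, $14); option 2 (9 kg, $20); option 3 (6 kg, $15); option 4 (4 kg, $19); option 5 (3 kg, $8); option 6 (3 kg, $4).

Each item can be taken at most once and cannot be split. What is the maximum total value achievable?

$47

This is a 0/1 knapsack; check combinations near the capacity.
- option 2+option 4+option 5: weight 9+4+3=16, value 20+19+8=47
- option 3+option 4+option 5+option 6: weight 6+4+3+3=16, value 15+19+8+4=46
- option 2+option 4+option 6: weight 9+4+3=16, value 20+19+4=43
- option 3+option 4+option 5: weight 6+4+3=13, value 15+19+8=42
Best: $47.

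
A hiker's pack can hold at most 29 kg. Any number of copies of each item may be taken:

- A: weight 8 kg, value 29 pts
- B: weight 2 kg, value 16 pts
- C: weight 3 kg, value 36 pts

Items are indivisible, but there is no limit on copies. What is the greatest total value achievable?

Best value-per-unit is C at 36/3; filling with it alone gives 9×36 = 324.
Optimal mix: 1×B + 9×C → weight 29, value 340.

340 pts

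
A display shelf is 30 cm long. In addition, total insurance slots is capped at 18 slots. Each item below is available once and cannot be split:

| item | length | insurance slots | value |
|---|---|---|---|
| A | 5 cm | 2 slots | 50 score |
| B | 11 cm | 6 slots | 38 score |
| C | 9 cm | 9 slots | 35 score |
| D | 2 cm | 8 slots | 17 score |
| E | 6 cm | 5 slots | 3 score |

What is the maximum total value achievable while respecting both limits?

Feasible sets respecting both limits:
- A+B+C: length 25, insurance slots 17, value 123
- A+B+D: length 18, insurance slots 16, value 105
- A+B+E: length 22, insurance slots 13, value 91
Best: 123 score.

123 score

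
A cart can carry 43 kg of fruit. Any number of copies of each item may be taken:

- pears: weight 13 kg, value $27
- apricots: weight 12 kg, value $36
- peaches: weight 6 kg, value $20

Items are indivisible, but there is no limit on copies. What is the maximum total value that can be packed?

Best value-per-unit is peaches at 20/6, and filling with it alone uses weight 7×6=42. No mix of the others beats 7×20 = 140.

$140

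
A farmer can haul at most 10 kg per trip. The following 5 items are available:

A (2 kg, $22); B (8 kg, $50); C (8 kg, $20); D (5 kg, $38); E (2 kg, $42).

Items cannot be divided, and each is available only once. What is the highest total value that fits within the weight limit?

Check high-value combinations within 10 kg:
- A+D+E: weight 2+5+2=9, value 22+38+42=102
- B+E: weight 8+2=10, value 50+42=92
- D+E: weight 5+2=7, value 38+42=80
- A+B: weight 2+8=10, value 22+50=72
Best: $102.

$102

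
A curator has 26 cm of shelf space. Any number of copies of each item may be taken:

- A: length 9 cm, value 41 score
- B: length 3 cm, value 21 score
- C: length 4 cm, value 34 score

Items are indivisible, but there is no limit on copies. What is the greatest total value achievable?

212 score

Best value-per-unit is C at 34/4; filling with it alone gives 6×34 = 204.
Optimal mix: 2×B + 5×C → length 26, value 212.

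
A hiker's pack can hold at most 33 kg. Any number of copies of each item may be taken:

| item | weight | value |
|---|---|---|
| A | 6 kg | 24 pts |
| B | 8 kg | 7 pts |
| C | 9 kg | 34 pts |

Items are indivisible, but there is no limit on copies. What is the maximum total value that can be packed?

130 pts

Best value-per-unit is A at 24/6; filling with it alone gives 5×24 = 120.
Optimal mix: 4×A + 1×C → weight 33, value 130.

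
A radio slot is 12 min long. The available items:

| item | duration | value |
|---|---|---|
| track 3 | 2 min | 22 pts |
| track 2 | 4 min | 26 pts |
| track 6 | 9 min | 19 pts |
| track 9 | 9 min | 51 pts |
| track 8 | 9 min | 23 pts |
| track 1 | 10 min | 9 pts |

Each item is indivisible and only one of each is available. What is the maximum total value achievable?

73 pts

This is a 0/1 knapsack; check combinations near the capacity.
- track 3+track 9: duration 2+9=11, value 22+51=73
- track 9: duration 9, value 51
- track 3+track 2: duration 2+4=6, value 22+26=48
- track 3+track 8: duration 2+9=11, value 22+23=45
Best: 73 pts.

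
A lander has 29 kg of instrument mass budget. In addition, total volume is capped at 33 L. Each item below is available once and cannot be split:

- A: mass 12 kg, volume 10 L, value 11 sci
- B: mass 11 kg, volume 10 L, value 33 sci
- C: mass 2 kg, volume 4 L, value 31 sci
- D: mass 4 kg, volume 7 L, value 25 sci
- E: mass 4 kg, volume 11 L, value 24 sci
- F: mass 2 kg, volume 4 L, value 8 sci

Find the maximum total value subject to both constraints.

113 sci

Feasible sets respecting both limits:
- B+C+D+E: mass 21, volume 32, value 113
- A+B+C+D: mass 29, volume 31, value 100
- B+C+D+F: mass 19, volume 25, value 97
Best: 113 sci.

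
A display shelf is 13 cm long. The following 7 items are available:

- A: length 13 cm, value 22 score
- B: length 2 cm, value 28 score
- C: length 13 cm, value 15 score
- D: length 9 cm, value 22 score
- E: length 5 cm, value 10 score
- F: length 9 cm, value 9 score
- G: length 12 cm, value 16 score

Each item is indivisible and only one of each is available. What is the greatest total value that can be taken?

This is a 0/1 knapsack; check combinations near the capacity.
- B+D: length 2+9=11, value 28+22=50
- B+E: length 2+5=7, value 28+10=38
- B+F: length 2+9=11, value 28+9=37
Best: 50 score.

50 score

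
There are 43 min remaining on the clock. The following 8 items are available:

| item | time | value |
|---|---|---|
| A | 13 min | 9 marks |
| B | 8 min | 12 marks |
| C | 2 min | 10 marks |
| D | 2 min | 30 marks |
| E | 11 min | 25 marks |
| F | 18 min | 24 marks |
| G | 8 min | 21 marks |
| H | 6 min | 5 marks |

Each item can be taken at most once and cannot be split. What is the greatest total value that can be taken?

This is a 0/1 knapsack; check combinations near the capacity.
- C+D+E+F+G: time 2+2+11+18+8=41, value 10+30+25+24+21=110
- B+C+D+E+G+H: time 8+2+2+11+8+6=37, value 12+10+30+25+21+5=103
- B+C+D+E+F: time 8+2+2+11+18=41, value 12+10+30+25+24=101
Best: 110 marks.

110 marks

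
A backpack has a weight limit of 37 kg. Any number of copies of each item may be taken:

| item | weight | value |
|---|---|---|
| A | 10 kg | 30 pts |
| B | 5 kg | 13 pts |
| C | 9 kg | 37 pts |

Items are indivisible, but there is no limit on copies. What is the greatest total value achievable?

148 pts

Best value-per-unit is C at 37/9, and filling with it alone uses weight 4×9=36. No mix of the others beats 4×37 = 148.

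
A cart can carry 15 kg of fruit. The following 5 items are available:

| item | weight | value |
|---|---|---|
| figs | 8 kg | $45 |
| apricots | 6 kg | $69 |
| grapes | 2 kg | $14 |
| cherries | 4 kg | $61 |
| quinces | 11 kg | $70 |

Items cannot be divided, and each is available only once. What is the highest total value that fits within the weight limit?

Check high-value combinations within 15 kg:
- apricots+grapes+cherries: weight 6+2+4=12, value 69+14+61=144
- cherries+quinces: weight 4+11=15, value 61+70=131
- apricots+cherries: weight 6+4=10, value 69+61=130
Best: $144.

$144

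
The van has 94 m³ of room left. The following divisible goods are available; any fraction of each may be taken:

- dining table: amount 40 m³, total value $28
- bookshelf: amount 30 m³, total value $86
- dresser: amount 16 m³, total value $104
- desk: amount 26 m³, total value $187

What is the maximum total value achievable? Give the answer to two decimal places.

Take in order of value per unit:
- desk (187/26 per unit): all 26 → value 187, running total 187.00
- dresser (104/16 per unit): all 16 → value 104, running total 291.00
- bookshelf (86/30 per unit): all 30 → value 86, running total 377.00
- dining table (28/40 per unit): 22 of 40 → value 22×28/40 = 15.4000, running total 392.40
Total 392.40.

392.40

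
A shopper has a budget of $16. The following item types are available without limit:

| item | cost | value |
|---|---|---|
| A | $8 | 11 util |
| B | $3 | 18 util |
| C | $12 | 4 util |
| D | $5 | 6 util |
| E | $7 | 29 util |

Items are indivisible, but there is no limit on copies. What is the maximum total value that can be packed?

90 util

Best value-per-unit is B at 18/3, and filling with it alone uses cost 5×3=15. No mix of the others beats 5×18 = 90.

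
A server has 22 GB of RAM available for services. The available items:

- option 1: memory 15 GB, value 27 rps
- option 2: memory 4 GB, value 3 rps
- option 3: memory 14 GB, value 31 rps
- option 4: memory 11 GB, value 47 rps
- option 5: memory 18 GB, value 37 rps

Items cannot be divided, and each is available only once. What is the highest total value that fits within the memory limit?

50 rps

Check high-value combinations within 22 GB:
- option 2+option 4: memory 4+11=15, value 3+47=50
- option 4: memory 11, value 47
- option 2+option 5: memory 4+18=22, value 3+37=40
- option 5: memory 18, value 37
Best: 50 rps.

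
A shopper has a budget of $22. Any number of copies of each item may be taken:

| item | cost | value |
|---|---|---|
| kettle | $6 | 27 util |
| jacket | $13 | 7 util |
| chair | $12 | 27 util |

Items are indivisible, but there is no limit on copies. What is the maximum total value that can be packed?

Best value-per-unit is kettle at 27/6, and filling with it alone uses cost 3×6=18. No mix of the others beats 3×27 = 81.

81 util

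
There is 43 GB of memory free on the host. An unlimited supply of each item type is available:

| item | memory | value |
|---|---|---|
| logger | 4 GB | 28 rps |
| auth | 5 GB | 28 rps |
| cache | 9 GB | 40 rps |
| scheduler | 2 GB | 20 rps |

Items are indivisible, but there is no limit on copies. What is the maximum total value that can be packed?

Best value-per-unit is scheduler at 20/2, and filling with it alone uses memory 21×2=42. No mix of the others beats 21×20 = 420.

420 rps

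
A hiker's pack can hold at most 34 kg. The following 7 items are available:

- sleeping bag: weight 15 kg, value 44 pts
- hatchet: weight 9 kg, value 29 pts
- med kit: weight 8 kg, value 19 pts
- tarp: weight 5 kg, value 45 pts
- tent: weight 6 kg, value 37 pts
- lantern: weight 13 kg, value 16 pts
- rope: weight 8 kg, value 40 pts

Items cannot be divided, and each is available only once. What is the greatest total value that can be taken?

166 pts

This is a 0/1 knapsack; check combinations near the capacity.
- sleeping bag+tarp+tent+rope: weight 15+5+6+8=34, value 44+45+37+40=166
- hatchet+tarp+tent+rope: weight 9+5+6+8=28, value 29+45+37+40=151
- sleeping bag+med kit+tarp+tent: weight 15+8+5+6=34, value 44+19+45+37=145
- med kit+tarp+tent+rope: weight 8+5+6+8=27, value 19+45+37+40=141
Best: 166 pts.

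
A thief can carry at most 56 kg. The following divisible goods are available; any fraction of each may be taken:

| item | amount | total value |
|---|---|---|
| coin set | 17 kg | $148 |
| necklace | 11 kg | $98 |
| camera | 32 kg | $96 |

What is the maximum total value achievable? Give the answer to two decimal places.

330.00

Take in order of value per unit:
- necklace (98/11 per unit): all 11 → value 98, running total 98.00
- coin set (148/17 per unit): all 17 → value 148, running total 246.00
- camera (96/32 per unit): 28 of 32 → value 28×96/32 = 84.0000, running total 330.00
Total 330.00.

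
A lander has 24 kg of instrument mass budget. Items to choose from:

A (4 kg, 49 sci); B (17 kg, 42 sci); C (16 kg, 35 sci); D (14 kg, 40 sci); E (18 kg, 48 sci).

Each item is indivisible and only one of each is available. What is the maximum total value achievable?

97 sci

Check high-value combinations within 24 kg:
- A+E: mass 4+18=22, value 49+48=97
- A+B: mass 4+17=21, value 49+42=91
- A+D: mass 4+14=18, value 49+40=89
- A+C: mass 4+16=20, value 49+35=84
- A: mass 4, value 49
Best: 97 sci.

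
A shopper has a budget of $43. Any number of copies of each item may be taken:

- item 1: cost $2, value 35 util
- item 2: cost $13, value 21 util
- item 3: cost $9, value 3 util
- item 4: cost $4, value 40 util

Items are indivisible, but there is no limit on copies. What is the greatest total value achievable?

Best value-per-unit is item 1 at 35/2, and filling with it alone uses cost 21×2=42. No mix of the others beats 21×35 = 735.

735 util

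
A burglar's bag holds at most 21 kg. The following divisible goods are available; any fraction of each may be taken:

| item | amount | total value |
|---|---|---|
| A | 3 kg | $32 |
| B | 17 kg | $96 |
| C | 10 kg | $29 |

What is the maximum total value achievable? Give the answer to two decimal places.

130.90

Take in order of value per unit:
- A (32/3 per unit): all 3 → value 32, running total 32.00
- B (96/17 per unit): all 17 → value 96, running total 128.00
- C (29/10 per unit): 1 of 10 → value 1×29/10 = 2.9000, running total 130.90
Total 130.90.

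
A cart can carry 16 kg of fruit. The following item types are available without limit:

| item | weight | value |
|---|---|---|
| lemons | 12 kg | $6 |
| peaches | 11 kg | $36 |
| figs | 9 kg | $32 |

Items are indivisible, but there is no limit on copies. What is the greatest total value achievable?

Best value-per-unit is figs at 32/9; filling with it alone gives 1×32 = 32.
Optimal mix: 1×peaches → weight 11, value 36.

$36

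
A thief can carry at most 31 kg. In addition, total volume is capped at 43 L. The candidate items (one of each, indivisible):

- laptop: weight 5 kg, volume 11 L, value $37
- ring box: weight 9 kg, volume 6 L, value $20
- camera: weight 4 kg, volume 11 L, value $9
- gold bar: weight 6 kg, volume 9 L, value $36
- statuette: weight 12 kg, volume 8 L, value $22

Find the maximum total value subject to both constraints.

Feasible sets respecting both limits:
- laptop+camera+gold bar+statuette: weight 27, volume 39, value 104
- laptop+ring box+camera+gold bar: weight 24, volume 37, value 102
- laptop+gold bar+statuette: weight 23, volume 28, value 95
- laptop+ring box+gold bar: weight 20, volume 26, value 93
Best: $104.

$104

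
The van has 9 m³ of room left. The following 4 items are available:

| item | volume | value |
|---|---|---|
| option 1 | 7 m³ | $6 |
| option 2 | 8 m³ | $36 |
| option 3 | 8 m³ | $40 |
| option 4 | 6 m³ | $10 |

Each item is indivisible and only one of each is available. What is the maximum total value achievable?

Check high-value combinations within 9 m³:
- option 3: volume 8, value 40
- option 2: volume 8, value 36
- option 4: volume 6, value 10
Best: $40.

$40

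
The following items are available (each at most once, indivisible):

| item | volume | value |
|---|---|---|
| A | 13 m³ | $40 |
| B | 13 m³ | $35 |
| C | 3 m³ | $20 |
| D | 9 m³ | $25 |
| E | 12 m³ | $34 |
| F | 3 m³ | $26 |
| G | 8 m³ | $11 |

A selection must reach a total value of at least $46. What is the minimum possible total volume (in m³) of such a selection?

Subsets with value ≥ 46, sorted by total volume:
- C+F: volume 6, value 46
- D+F: volume 12, value 51
Minimum volume: 6 m³.

6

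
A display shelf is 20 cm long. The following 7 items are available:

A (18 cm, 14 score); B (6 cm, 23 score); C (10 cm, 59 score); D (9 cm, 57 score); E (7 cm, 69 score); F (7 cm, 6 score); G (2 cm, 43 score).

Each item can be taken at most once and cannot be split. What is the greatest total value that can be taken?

171 score

This is a 0/1 knapsack; check combinations near the capacity.
- C+E+G: length 10+7+2=19, value 59+69+43=171
- D+E+G: length 9+7+2=18, value 57+69+43=169
- B+E+G: length 6+7+2=15, value 23+69+43=135
- C+E: length 10+7=17, value 59+69=128
Best: 171 score.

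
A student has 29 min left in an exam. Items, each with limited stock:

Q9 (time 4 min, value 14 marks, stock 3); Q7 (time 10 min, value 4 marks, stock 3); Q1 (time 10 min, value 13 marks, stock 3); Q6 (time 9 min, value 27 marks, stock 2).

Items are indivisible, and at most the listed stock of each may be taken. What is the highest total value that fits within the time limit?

82 marks

Best selections within time 29 and stock limits:
- 2×Q9 + 2×Q6: time 26, value 82
- 3×Q9 + 1×Q6: time 21, value 69
- 1×Q9 + 2×Q6: time 22, value 68
Best: 82 marks.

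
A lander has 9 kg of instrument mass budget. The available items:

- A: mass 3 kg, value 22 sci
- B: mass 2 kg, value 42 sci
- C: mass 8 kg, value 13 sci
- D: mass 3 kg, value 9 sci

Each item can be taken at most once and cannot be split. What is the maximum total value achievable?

73 sci

Check high-value combinations within 9 kg:
- A+B+D: mass 3+2+3=8, value 22+42+9=73
- A+B: mass 3+2=5, value 22+42=64
- B+D: mass 2+3=5, value 42+9=51
- B: mass 2, value 42
Best: 73 sci.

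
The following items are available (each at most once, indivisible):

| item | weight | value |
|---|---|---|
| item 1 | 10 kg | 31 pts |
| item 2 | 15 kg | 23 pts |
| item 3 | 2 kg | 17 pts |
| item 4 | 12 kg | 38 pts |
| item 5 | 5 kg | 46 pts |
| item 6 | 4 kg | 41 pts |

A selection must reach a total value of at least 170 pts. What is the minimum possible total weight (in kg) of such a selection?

33

Subsets with value ≥ 170, sorted by total weight:
- item 1+item 3+item 4+item 5+item 6: weight 33, value 173
- item 1+item 2+item 4+item 5+item 6: weight 46, value 179
- item 1+item 2+item 3+item 4+item 5+item 6: weight 48, value 196
Minimum weight: 33 kg.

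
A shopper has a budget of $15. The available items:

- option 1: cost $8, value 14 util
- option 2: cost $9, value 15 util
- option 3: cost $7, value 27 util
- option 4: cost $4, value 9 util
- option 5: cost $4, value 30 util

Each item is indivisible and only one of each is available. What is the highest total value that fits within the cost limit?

66 util

Check high-value combinations within $15:
- option 3+option 4+option 5: cost 7+4+4=15, value 27+9+30=66
- option 3+option 5: cost 7+4=11, value 27+30=57
- option 2+option 5: cost 9+4=13, value 15+30=45
Best: 66 util.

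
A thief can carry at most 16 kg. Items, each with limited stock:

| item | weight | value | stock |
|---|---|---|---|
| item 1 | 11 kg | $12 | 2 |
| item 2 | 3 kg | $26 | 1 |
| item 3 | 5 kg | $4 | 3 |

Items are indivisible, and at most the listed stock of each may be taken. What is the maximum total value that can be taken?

Top feasible selections:
- 1×item 1 + 1×item 2: weight 14, value 38
- 1×item 2 + 2×item 3: weight 13, value 34
- 1×item 2 + 1×item 3: weight 8, value 30
Best: $38.

$38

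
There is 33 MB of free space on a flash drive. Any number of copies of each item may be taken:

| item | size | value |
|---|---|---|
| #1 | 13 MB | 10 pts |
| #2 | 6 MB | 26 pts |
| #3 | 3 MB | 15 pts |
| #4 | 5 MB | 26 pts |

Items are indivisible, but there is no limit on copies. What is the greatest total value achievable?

171 pts

Best value-per-unit is #4 at 26/5; filling with it alone gives 6×26 = 156.
Optimal mix: 1×#3 + 6×#4 → size 33, value 171.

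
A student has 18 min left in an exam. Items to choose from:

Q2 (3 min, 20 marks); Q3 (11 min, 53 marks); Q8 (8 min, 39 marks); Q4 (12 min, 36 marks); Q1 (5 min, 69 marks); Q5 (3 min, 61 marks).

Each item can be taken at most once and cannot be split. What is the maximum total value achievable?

Check high-value combinations within 18 min:
- Q8+Q1+Q5: time 8+5+3=16, value 39+69+61=169
- Q2+Q1+Q5: time 3+5+3=11, value 20+69+61=150
- Q2+Q3+Q5: time 3+11+3=17, value 20+53+61=134
- Q1+Q5: time 5+3=8, value 69+61=130
Best: 169 marks.

169 marks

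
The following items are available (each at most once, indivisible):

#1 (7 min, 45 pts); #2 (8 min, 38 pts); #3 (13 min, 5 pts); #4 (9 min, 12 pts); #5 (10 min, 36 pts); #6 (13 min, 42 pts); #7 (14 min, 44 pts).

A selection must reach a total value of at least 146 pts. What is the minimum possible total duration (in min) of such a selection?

38

Subsets with value ≥ 146, sorted by total duration:
- #1+#2+#5+#6: duration 38, value 161
- #1+#2+#5+#7: duration 39, value 163
- #1+#2+#6+#7: duration 42, value 169
- #1+#5+#6+#7: duration 44, value 167
Minimum duration: 38 min.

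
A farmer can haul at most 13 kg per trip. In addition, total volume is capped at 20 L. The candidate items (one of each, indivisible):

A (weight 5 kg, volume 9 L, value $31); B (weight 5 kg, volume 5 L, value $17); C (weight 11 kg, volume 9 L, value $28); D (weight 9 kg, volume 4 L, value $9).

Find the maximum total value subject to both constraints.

Feasible sets respecting both limits:
- A+B: weight 10, volume 14, value 48
- A: weight 5, volume 9, value 31
- C: weight 11, volume 9, value 28
- B: weight 5, volume 5, value 17
Best: $48.

$48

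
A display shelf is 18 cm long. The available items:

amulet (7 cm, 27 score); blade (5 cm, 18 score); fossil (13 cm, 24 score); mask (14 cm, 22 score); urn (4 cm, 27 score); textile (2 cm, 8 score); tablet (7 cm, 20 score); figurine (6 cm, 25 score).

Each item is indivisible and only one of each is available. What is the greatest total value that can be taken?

80 score

Check high-value combinations within 18 cm:
- amulet+blade+urn+textile: length 7+5+4+2=18, value 27+18+27+8=80
- amulet+urn+figurine: length 7+4+6=17, value 27+27+25=79
- blade+urn+textile+figurine: length 5+4+2+6=17, value 18+27+8+25=78
Best: 80 score.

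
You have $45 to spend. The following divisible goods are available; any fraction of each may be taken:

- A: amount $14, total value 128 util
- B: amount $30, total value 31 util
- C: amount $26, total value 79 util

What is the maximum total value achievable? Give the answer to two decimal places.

Take in order of value per unit:
- A (128/14 per unit): all 14 → value 128, running total 128.00
- C (79/26 per unit): all 26 → value 79, running total 207.00
- B (31/30 per unit): 5 of 30 → value 5×31/30 = 5.1667, running total 212.17
Total 212.17.

212.17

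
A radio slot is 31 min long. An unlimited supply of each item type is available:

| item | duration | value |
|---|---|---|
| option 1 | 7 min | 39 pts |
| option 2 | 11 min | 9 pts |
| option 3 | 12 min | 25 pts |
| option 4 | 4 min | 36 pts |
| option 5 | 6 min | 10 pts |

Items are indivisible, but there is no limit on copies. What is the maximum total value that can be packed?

Best value-per-unit is option 4 at 36/4; filling with it alone gives 7×36 = 252.
Optimal mix: 1×option 1 + 6×option 4 → duration 31, value 255.

255 pts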